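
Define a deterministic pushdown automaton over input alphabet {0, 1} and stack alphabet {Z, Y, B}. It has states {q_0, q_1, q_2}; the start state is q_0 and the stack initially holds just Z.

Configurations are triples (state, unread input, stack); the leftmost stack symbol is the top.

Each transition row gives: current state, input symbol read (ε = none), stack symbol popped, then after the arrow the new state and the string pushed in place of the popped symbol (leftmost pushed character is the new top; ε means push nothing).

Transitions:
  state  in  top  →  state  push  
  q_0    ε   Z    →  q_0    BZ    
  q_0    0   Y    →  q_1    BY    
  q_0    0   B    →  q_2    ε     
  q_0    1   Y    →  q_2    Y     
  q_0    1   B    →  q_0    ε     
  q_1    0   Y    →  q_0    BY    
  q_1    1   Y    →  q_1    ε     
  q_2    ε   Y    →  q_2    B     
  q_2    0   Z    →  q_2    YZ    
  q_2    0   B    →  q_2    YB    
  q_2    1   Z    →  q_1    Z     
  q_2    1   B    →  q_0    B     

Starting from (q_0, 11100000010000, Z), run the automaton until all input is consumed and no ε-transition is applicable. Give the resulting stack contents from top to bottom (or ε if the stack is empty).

BBBBBBBZ

(q_0, 11100000010000, Z)
  ε-move, top Z: go to q_0, push BZ → (q_0, 11100000010000, BZ)
  read 1, top B: go to q_0, push ε → (q_0, 1100000010000, Z)
  ε-move, top Z: go to q_0, push BZ → (q_0, 1100000010000, BZ)
  read 1, top B: go to q_0, push ε → (q_0, 100000010000, Z)
  ε-move, top Z: go to q_0, push BZ → (q_0, 100000010000, BZ)
  read 1, top B: go to q_0, push ε → (q_0, 00000010000, Z)
  ε-move, top Z: go to q_0, push BZ → (q_0, 00000010000, BZ)
  read 0, top B: go to q_2, push ε → (q_2, 0000010000, Z)
  read 0, top Z: go to q_2, push YZ → (q_2, 000010000, YZ)
  ε-move, top Y: go to q_2, push B → (q_2, 000010000, BZ)
  read 0, top B: go to q_2, push YB → (q_2, 00010000, YBZ)
  ε-move, top Y: go to q_2, push B → (q_2, 00010000, BBZ)
  read 0, top B: go to q_2, push YB → (q_2, 0010000, YBBZ)
  ε-move, top Y: go to q_2, push B → (q_2, 0010000, BBBZ)
  read 0, top B: go to q_2, push YB → (q_2, 010000, YBBBZ)
  ε-move, top Y: go to q_2, push B → (q_2, 010000, BBBBZ)
  read 0, top B: go to q_2, push YB → (q_2, 10000, YBBBBZ)
  ε-move, top Y: go to q_2, push B → (q_2, 10000, BBBBBZ)
  read 1, top B: go to q_0, push B → (q_0, 0000, BBBBBZ)
  read 0, top B: go to q_2, push ε → (q_2, 000, BBBBZ)
  read 0, top B: go to q_2, push YB → (q_2, 00, YBBBBZ)
  ε-move, top Y: go to q_2, push B → (q_2, 00, BBBBBZ)
  read 0, top B: go to q_2, push YB → (q_2, 0, YBBBBBZ)
  ε-move, top Y: go to q_2, push B → (q_2, 0, BBBBBBZ)
  read 0, top B: go to q_2, push YB → (q_2, ε, YBBBBBBZ)
  ε-move, top Y: go to q_2, push B → (q_2, ε, BBBBBBBZ)
All input consumed in state q_2 with stack BBBBBBBZ.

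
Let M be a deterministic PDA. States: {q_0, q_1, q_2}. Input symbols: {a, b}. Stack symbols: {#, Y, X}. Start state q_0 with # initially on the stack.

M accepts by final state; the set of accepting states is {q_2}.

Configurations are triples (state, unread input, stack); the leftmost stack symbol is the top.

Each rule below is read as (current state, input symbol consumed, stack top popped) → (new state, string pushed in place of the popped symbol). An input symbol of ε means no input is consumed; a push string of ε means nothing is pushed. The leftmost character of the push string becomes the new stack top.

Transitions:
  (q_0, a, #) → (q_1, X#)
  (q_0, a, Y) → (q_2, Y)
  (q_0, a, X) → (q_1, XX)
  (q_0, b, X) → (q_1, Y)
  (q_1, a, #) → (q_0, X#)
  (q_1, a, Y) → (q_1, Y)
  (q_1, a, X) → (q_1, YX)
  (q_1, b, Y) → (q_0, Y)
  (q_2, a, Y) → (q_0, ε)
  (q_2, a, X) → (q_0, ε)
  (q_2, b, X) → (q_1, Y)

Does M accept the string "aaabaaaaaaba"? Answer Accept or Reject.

(q_0, aaabaaaaaaba, #)
  read a, top #: go to q_1, push X# → (q_1, aabaaaaaaba, X#)
  read a, top X: go to q_1, push YX → (q_1, abaaaaaaba, YX#)
  read a, top Y: go to q_1, push Y → (q_1, baaaaaaba, YX#)
  read b, top Y: go to q_0, push Y → (q_0, aaaaaaba, YX#)
  read a, top Y: go to q_2, push Y → (q_2, aaaaaba, YX#)
  read a, top Y: go to q_0, push ε → (q_0, aaaaba, X#)
  read a, top X: go to q_1, push XX → (q_1, aaaba, XX#)
  read a, top X: go to q_1, push YX → (q_1, aaba, YXX#)
  read a, top Y: go to q_1, push Y → (q_1, aba, YXX#)
  read a, top Y: go to q_1, push Y → (q_1, ba, YXX#)
  read b, top Y: go to q_0, push Y → (q_0, a, YXX#)
  read a, top Y: go to q_2, push Y → (q_2, ε, YXX#)
All input consumed; state q_2 ∈ F.

Accept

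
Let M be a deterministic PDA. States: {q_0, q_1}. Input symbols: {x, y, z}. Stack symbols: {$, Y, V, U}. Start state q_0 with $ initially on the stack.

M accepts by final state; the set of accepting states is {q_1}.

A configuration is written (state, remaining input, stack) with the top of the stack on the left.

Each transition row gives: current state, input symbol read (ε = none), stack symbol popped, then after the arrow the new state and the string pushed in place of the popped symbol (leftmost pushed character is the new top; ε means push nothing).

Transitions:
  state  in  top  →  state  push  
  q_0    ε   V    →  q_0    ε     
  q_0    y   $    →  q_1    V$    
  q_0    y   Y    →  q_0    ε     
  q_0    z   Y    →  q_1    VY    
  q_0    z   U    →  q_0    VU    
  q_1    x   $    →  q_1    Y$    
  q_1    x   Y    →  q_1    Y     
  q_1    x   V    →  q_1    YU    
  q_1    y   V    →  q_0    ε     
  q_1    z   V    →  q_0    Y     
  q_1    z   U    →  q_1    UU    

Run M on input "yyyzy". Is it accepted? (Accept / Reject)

(q_0, yyyzy, $)
  read y, top $: go to q_1, push V$ → (q_1, yyzy, V$)
  read y, top V: go to q_0, push ε → (q_0, yzy, $)
  read y, top $: go to q_1, push V$ → (q_1, zy, V$)
  read z, top V: go to q_0, push Y → (q_0, y, Y$)
  read y, top Y: go to q_0, push ε → (q_0, ε, $)
All input consumed; state q_0 ∉ F and no further ε-move applies.

Reject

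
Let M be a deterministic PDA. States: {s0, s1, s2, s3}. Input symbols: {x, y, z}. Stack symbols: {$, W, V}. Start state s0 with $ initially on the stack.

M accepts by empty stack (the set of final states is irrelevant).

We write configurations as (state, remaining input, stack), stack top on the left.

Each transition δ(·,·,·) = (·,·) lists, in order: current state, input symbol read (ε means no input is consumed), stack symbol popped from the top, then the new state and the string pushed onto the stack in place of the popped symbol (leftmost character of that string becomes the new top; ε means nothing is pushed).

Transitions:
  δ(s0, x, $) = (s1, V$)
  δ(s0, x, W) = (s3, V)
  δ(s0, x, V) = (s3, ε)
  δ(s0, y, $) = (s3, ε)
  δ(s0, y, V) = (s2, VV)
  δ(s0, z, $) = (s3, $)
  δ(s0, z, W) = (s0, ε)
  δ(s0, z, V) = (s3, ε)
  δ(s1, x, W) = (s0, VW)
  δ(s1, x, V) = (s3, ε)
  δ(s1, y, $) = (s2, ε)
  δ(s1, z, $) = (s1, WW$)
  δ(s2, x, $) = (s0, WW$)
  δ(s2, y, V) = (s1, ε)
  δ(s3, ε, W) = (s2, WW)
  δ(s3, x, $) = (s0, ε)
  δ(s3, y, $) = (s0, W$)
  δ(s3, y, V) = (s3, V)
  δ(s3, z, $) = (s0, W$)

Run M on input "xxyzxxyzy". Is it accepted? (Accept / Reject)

(s0, xxyzxxyzy, $) ⊢ (s1, xyzxxyzy, V$) ⊢ (s3, yzxxyzy, $) ⊢ (s0, zxxyzy, W$) ⊢ (s0, xxyzy, $) ⊢ (s1, xyzy, V$) ⊢ (s3, yzy, $) ⊢ (s0, zy, W$) ⊢ (s0, y, $) ⊢ (s3, ε, ε)
All input consumed and the stack is empty.

Accept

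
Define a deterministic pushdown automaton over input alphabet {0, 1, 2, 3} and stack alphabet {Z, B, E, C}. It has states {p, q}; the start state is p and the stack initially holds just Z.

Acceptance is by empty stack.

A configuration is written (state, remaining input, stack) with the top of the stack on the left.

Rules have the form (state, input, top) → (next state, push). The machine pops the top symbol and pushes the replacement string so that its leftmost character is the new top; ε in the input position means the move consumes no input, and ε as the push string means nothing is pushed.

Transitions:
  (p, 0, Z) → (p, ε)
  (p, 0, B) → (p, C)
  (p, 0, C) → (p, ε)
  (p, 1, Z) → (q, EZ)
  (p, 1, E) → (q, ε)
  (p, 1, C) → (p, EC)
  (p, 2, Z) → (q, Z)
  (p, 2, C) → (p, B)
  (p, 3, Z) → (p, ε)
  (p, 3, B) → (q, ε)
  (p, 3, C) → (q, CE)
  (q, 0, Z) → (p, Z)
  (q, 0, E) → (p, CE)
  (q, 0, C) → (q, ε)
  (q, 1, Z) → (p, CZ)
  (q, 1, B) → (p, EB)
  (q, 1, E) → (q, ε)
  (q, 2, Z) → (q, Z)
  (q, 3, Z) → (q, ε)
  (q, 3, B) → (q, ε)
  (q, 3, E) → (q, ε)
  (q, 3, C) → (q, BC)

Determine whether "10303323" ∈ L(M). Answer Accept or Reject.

Accept

(p, 10303323, Z)
  read 1, top Z: go to q, push EZ → (q, 0303323, EZ)
  read 0, top E: go to p, push CE → (p, 303323, CEZ)
  read 3, top C: go to q, push CE → (q, 03323, CEEZ)
  read 0, top C: go to q, push ε → (q, 3323, EEZ)
  read 3, top E: go to q, push ε → (q, 323, EZ)
  read 3, top E: go to q, push ε → (q, 23, Z)
  read 2, top Z: go to q, push Z → (q, 3, Z)
  read 3, top Z: go to q, push ε → (q, ε, ε)
All input consumed and the stack is empty.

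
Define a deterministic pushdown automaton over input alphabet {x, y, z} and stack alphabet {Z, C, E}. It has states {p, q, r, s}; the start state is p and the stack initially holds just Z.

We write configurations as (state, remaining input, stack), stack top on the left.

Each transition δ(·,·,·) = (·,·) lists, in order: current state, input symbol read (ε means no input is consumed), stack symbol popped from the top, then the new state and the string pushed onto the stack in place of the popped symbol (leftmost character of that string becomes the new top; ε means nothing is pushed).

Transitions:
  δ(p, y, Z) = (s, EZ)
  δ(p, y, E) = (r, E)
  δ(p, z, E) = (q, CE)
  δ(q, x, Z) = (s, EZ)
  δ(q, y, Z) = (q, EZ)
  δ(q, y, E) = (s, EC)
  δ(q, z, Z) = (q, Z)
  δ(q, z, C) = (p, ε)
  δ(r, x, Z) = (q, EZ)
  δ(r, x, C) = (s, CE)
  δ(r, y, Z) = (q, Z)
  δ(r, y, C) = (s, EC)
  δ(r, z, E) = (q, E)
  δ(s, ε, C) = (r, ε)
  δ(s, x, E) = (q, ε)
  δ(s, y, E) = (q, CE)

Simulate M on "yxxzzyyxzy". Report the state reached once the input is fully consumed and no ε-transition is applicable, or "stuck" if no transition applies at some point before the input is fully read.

(p, yxxzzyyxzy, Z)
  read y, top Z: go to s, push EZ → (s, xxzzyyxzy, EZ)
  read x, top E: go to q, push ε → (q, xzzyyxzy, Z)
  read x, top Z: go to s, push EZ → (s, zzyyxzy, EZ)
No transition for (s, z, top E); M blocks with input zzyyxzy remaining.

stuck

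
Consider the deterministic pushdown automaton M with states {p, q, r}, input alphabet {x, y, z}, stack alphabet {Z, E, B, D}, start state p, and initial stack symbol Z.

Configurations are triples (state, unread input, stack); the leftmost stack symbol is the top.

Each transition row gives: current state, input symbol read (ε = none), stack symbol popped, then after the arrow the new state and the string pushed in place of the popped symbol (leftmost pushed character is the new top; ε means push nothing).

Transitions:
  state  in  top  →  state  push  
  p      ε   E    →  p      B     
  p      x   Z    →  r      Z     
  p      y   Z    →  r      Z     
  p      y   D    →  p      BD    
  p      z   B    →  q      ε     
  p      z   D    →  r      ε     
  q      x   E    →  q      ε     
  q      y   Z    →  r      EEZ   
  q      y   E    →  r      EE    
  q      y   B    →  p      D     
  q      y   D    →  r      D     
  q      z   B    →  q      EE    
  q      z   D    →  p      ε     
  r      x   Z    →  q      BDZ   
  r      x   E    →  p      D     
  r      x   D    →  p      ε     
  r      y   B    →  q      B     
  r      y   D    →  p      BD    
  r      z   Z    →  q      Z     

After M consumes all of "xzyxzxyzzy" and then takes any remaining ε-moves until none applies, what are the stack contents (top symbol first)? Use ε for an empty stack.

Z

(p, xzyxzxyzzy, Z)
  read x, top Z: go to r, push Z → (r, zyxzxyzzy, Z)
  read z, top Z: go to q, push Z → (q, yxzxyzzy, Z)
  read y, top Z: go to r, push EEZ → (r, xzxyzzy, EEZ)
  read x, top E: go to p, push D → (p, zxyzzy, DEZ)
  read z, top D: go to r, push ε → (r, xyzzy, EZ)
  read x, top E: go to p, push D → (p, yzzy, DZ)
  read y, top D: go to p, push BD → (p, zzy, BDZ)
  read z, top B: go to q, push ε → (q, zy, DZ)
  read z, top D: go to p, push ε → (p, y, Z)
  read y, top Z: go to r, push Z → (r, ε, Z)
All input consumed in state r with stack Z.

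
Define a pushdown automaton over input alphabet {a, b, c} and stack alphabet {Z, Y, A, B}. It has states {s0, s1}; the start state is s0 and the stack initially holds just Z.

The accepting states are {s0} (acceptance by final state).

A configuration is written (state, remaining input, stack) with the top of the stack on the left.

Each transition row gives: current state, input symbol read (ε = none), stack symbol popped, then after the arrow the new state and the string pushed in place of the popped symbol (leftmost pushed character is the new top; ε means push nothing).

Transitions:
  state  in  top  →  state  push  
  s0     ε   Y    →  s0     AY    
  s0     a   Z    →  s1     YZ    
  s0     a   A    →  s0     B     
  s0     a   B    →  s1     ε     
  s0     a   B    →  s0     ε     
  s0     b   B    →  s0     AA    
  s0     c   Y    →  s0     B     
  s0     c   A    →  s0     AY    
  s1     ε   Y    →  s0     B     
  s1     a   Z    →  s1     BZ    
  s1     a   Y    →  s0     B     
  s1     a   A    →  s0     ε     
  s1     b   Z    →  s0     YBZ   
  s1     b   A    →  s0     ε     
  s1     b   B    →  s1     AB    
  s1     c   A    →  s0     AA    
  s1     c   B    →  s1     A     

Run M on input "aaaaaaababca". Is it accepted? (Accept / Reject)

Accept

One accepting computation: (s0, aaaaaaababca, Z) ⊢ (s1, aaaaaababca, YZ) ⊢ (s0, aaaaababca, BZ) ⊢ (s0, aaaababca, Z) ⊢ (s1, aaababca, YZ) ⊢ (s0, aababca, BZ) ⊢ (s1, ababca, Z) ⊢ (s1, babca, BZ) ⊢ (s1, abca, ABZ) ⊢ (s0, bca, BZ) ⊢ (s0, ca, AAZ) ⊢ (s0, a, AYAZ) ⊢ (s0, ε, BYAZ)
All input consumed and state s0 ∈ F.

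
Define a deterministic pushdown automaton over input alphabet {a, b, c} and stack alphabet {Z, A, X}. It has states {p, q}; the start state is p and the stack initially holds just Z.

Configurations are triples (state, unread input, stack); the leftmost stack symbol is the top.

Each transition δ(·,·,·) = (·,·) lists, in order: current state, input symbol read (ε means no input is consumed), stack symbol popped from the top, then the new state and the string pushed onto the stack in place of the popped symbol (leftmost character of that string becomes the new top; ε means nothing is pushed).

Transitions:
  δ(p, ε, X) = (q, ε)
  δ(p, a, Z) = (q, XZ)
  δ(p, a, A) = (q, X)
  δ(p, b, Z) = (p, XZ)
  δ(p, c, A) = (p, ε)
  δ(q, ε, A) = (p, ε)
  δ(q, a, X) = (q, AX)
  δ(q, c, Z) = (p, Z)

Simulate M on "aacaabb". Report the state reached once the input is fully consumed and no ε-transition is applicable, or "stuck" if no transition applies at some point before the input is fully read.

stuck

(p, aacaabb, Z) ⊢ (q, acaabb, XZ) ⊢ (q, caabb, AXZ) ⊢ (p, caabb, XZ) ⊢ (q, caabb, Z) ⊢ (p, aabb, Z) ⊢ (q, abb, XZ) ⊢ (q, bb, AXZ) ⊢ (p, bb, XZ) ⊢ (q, bb, Z)
No transition for (q, b, top Z); M blocks with input bb remaining.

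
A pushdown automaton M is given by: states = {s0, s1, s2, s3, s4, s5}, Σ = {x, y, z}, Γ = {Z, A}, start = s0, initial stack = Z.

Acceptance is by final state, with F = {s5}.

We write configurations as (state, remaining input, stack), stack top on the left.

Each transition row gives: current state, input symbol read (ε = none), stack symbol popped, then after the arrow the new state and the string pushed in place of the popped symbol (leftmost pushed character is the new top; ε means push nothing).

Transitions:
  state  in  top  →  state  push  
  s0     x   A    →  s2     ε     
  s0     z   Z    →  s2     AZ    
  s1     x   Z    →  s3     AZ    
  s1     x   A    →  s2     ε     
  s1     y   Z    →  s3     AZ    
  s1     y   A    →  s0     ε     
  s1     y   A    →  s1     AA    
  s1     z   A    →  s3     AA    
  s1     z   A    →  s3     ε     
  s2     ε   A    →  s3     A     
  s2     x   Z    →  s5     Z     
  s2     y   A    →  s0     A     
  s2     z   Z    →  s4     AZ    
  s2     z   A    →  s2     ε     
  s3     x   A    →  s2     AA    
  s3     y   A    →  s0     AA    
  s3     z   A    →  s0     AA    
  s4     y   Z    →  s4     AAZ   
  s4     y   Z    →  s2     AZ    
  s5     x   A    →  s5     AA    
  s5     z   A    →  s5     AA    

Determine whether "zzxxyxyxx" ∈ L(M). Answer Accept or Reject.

Accept

One accepting computation: (s0, zzxxyxyxx, Z) ⊢ (s2, zxxyxyxx, AZ) ⊢ (s3, zxxyxyxx, AZ) ⊢ (s0, xxyxyxx, AAZ) ⊢ (s2, xyxyxx, AZ) ⊢ (s3, xyxyxx, AZ) ⊢ (s2, yxyxx, AAZ) ⊢ (s0, xyxx, AAZ) ⊢ (s2, yxx, AZ) ⊢ (s0, xx, AZ) ⊢ (s2, x, Z) ⊢ (s5, ε, Z)
All input consumed and state s5 ∈ F.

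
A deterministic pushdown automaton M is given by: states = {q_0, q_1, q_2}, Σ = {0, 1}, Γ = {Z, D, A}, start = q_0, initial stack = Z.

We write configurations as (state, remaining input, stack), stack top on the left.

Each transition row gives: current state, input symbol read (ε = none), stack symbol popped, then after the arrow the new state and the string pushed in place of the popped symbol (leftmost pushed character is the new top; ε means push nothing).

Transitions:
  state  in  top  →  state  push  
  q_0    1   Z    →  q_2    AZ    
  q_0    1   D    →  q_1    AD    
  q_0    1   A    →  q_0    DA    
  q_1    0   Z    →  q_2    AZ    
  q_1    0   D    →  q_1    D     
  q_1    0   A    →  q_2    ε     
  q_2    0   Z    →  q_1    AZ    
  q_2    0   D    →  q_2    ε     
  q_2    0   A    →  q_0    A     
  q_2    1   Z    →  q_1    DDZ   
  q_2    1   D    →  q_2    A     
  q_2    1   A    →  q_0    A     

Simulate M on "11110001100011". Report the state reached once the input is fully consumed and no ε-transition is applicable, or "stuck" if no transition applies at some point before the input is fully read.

q_1

(q_0, 11110001100011, Z) ⊢ (q_2, 1110001100011, AZ) ⊢ (q_0, 110001100011, AZ) ⊢ (q_0, 10001100011, DAZ) ⊢ (q_1, 0001100011, ADAZ) ⊢ (q_2, 001100011, DAZ) ⊢ (q_2, 01100011, AZ) ⊢ (q_0, 1100011, AZ) ⊢ (q_0, 100011, DAZ) ⊢ (q_1, 00011, ADAZ) ⊢ (q_2, 0011, DAZ) ⊢ (q_2, 011, AZ) ⊢ (q_0, 11, AZ) ⊢ (q_0, 1, DAZ) ⊢ (q_1, ε, ADAZ)
All input consumed; M is in state q_1.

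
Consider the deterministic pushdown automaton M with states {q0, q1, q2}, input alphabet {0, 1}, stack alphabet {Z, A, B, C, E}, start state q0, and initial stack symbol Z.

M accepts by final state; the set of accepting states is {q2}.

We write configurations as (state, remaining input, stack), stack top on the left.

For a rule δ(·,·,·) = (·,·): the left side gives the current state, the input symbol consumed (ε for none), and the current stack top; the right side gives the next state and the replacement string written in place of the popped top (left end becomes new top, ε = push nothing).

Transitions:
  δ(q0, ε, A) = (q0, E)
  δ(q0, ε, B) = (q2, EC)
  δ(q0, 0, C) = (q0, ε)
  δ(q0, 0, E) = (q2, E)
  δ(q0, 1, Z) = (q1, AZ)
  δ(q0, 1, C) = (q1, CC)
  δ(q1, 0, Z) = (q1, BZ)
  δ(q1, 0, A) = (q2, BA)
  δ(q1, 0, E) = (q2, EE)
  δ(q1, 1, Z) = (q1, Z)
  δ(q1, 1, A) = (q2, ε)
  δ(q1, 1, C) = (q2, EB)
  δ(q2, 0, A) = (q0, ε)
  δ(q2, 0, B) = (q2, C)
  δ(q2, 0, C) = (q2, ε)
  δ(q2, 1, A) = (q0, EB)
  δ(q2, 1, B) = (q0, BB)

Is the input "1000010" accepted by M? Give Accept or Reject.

(q0, 1000010, Z)
  read 1, top Z: go to q1, push AZ → (q1, 000010, AZ)
  read 0, top A: go to q2, push BA → (q2, 00010, BAZ)
  read 0, top B: go to q2, push C → (q2, 0010, CAZ)
  read 0, top C: go to q2, push ε → (q2, 010, AZ)
  read 0, top A: go to q0, push ε → (q0, 10, Z)
  read 1, top Z: go to q1, push AZ → (q1, 0, AZ)
  read 0, top A: go to q2, push BA → (q2, ε, BAZ)
All input consumed; state q2 ∈ F.

Accept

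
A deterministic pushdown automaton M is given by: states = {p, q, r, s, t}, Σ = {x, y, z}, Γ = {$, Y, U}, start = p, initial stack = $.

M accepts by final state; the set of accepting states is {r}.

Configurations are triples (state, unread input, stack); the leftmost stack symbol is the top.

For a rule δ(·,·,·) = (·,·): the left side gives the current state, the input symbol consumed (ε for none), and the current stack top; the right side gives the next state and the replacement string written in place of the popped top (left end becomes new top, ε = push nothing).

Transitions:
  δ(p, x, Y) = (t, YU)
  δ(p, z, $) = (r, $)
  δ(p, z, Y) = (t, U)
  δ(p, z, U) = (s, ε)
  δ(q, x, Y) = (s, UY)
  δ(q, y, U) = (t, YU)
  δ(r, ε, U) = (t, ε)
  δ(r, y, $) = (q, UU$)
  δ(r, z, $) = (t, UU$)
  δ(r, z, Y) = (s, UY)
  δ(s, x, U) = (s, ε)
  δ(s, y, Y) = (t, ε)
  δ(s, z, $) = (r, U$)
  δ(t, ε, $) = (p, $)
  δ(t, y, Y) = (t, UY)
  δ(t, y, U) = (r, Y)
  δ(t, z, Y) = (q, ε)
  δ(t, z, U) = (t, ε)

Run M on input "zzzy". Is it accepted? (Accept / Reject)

(p, zzzy, $)
  read z, top $: go to r, push $ → (r, zzy, $)
  read z, top $: go to t, push UU$ → (t, zy, UU$)
  read z, top U: go to t, push ε → (t, y, U$)
  read y, top U: go to r, push Y → (r, ε, Y$)
All input consumed; state r ∈ F.

Accept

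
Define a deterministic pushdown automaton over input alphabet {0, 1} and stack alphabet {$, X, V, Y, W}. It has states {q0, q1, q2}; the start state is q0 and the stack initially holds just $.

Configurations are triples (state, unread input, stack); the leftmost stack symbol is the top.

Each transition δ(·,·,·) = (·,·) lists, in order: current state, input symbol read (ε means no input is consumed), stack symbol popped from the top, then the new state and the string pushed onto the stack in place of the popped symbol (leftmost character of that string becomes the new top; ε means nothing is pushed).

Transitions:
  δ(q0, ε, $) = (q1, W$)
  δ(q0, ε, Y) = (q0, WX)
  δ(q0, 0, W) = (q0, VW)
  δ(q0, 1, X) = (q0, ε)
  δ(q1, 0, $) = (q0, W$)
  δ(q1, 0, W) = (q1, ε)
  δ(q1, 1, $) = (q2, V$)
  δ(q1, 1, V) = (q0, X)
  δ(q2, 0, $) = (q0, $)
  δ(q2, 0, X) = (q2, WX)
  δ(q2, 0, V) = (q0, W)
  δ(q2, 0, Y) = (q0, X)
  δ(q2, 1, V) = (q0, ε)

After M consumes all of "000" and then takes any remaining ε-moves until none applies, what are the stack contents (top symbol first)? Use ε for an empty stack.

(q0, 000, $)
  ε-move, top $: go to q1, push W$ → (q1, 000, W$)
  read 0, top W: go to q1, push ε → (q1, 00, $)
  read 0, top $: go to q0, push W$ → (q0, 0, W$)
  read 0, top W: go to q0, push VW → (q0, ε, VW$)
All input consumed in state q0 with stack VW$.

VW$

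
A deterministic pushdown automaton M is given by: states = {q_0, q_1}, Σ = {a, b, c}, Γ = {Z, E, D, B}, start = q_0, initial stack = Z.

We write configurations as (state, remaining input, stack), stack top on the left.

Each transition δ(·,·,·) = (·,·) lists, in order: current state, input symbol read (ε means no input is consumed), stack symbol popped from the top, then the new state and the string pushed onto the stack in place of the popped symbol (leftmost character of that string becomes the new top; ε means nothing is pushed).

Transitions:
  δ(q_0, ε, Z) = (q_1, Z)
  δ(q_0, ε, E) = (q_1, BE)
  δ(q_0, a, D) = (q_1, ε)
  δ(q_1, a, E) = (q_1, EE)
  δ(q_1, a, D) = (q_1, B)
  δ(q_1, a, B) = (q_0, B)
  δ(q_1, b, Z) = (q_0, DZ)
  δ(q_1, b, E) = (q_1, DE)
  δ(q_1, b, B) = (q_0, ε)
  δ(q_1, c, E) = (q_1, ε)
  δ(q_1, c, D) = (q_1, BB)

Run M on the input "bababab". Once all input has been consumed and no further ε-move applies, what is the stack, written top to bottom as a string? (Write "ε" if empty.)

DZ

(q_0, bababab, Z) ⊢ (q_1, bababab, Z) ⊢ (q_0, ababab, DZ) ⊢ (q_1, babab, Z) ⊢ (q_0, abab, DZ) ⊢ (q_1, bab, Z) ⊢ (q_0, ab, DZ) ⊢ (q_1, b, Z) ⊢ (q_0, ε, DZ)
All input consumed in state q_0 with stack DZ.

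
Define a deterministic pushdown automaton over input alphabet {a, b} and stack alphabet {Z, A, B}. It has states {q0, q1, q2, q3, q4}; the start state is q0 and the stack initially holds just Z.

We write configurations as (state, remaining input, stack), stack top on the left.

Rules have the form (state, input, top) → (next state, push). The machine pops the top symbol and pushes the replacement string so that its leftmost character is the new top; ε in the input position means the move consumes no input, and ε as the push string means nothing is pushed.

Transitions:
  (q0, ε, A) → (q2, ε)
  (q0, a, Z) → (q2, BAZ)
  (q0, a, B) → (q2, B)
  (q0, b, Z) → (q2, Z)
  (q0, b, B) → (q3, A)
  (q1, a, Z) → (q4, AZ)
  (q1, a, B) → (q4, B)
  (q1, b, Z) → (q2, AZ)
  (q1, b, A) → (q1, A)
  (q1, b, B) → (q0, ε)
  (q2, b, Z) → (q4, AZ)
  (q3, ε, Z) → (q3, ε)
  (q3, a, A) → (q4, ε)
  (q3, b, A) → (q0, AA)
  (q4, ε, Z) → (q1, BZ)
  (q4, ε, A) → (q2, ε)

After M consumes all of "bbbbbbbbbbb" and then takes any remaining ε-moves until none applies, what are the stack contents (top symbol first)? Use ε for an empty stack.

Z

(q0, bbbbbbbbbbb, Z) ⊢ (q2, bbbbbbbbbb, Z) ⊢ (q4, bbbbbbbbb, AZ) ⊢ (q2, bbbbbbbbb, Z) ⊢ (q4, bbbbbbbb, AZ) ⊢ (q2, bbbbbbbb, Z) ⊢ (q4, bbbbbbb, AZ) ⊢ (q2, bbbbbbb, Z) ⊢ (q4, bbbbbb, AZ) ⊢ (q2, bbbbbb, Z) ⊢ (q4, bbbbb, AZ) ⊢ (q2, bbbbb, Z) ⊢ (q4, bbbb, AZ) ⊢ (q2, bbbb, Z) ⊢ (q4, bbb, AZ) ⊢ (q2, bbb, Z) ⊢ (q4, bb, AZ) ⊢ (q2, bb, Z) ⊢ (q4, b, AZ) ⊢ (q2, b, Z) ⊢ (q4, ε, AZ) ⊢ (q2, ε, Z)
All input consumed in state q2 with stack Z.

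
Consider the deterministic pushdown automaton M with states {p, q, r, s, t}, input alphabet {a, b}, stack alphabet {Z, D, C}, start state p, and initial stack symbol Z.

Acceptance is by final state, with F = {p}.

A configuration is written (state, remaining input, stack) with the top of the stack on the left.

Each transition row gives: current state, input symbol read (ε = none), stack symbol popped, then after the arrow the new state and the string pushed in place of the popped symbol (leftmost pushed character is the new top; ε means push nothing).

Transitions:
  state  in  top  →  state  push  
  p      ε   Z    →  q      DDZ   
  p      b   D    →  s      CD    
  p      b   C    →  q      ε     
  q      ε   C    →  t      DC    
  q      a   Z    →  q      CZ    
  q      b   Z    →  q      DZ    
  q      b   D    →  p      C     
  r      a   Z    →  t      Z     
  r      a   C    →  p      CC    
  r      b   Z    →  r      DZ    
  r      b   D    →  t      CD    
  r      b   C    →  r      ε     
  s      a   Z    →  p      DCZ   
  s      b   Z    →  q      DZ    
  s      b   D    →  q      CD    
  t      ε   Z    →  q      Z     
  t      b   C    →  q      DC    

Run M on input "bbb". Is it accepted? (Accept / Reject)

(p, bbb, Z)
  ε-move, top Z: go to q, push DDZ → (q, bbb, DDZ)
  read b, top D: go to p, push C → (p, bb, CDZ)
  read b, top C: go to q, push ε → (q, b, DZ)
  read b, top D: go to p, push C → (p, ε, CZ)
All input consumed; state p ∈ F.

Accept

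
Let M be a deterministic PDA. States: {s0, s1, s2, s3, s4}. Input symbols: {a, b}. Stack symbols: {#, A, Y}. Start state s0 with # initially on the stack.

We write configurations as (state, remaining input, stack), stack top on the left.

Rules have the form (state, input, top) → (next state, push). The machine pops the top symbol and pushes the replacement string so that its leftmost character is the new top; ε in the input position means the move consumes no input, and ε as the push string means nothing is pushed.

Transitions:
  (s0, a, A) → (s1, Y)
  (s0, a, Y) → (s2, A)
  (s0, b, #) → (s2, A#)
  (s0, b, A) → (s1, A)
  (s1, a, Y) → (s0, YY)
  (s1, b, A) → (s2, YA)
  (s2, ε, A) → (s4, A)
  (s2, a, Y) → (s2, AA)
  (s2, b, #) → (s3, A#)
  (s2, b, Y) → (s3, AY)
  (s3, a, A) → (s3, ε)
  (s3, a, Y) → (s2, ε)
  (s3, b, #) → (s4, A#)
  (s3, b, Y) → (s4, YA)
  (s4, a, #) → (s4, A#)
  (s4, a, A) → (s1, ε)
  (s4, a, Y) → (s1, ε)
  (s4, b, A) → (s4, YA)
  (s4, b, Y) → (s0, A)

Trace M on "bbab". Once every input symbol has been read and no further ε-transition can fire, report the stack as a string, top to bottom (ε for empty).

YA#

(s0, bbab, #)
  read b, top #: go to s2, push A# → (s2, bab, A#)
  ε-move, top A: go to s4, push A → (s4, bab, A#)
  read b, top A: go to s4, push YA → (s4, ab, YA#)
  read a, top Y: go to s1, push ε → (s1, b, A#)
  read b, top A: go to s2, push YA → (s2, ε, YA#)
All input consumed in state s2 with stack YA#.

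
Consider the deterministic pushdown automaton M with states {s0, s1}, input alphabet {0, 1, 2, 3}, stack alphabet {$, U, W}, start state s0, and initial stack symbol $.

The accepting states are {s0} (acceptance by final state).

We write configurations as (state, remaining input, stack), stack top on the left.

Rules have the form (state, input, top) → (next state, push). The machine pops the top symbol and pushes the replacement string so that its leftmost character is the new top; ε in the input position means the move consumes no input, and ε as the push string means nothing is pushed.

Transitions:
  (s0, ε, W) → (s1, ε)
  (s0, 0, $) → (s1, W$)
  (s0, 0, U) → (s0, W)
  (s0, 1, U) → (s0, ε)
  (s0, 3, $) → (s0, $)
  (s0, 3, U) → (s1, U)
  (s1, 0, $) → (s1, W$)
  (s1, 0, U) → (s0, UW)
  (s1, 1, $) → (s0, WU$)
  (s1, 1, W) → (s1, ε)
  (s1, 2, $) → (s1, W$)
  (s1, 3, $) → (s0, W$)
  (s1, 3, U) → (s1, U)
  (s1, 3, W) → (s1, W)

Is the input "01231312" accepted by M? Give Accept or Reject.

(s0, 01231312, $)
  read 0, top $: go to s1, push W$ → (s1, 1231312, W$)
  read 1, top W: go to s1, push ε → (s1, 231312, $)
  read 2, top $: go to s1, push W$ → (s1, 31312, W$)
  read 3, top W: go to s1, push W → (s1, 1312, W$)
  read 1, top W: go to s1, push ε → (s1, 312, $)
  read 3, top $: go to s0, push W$ → (s0, 12, W$)
  ε-move, top W: go to s1, push ε → (s1, 12, $)
  read 1, top $: go to s0, push WU$ → (s0, 2, WU$)
  ε-move, top W: go to s1, push ε → (s1, 2, U$)
No transition applies at (s1, 2, U$); input not fully consumed.

Reject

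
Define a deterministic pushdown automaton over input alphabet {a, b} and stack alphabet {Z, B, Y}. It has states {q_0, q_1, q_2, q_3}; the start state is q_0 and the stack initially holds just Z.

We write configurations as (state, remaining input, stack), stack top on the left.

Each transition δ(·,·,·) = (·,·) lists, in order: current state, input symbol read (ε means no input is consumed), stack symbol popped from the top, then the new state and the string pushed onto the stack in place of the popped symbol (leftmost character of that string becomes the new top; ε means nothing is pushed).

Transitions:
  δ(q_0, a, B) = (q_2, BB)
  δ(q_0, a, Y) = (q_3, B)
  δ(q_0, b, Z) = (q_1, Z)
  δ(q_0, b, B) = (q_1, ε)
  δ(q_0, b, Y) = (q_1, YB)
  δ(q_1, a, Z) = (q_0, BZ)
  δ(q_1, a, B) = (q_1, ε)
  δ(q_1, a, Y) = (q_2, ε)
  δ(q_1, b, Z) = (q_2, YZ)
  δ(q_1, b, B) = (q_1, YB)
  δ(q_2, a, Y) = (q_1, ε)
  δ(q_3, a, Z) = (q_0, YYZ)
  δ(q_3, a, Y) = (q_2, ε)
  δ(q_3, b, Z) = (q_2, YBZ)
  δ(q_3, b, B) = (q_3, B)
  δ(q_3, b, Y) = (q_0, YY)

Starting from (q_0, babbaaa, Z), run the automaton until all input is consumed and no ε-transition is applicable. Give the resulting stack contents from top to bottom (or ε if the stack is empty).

BBZ

(q_0, babbaaa, Z)
  read b, top Z: go to q_1, push Z → (q_1, abbaaa, Z)
  read a, top Z: go to q_0, push BZ → (q_0, bbaaa, BZ)
  read b, top B: go to q_1, push ε → (q_1, baaa, Z)
  read b, top Z: go to q_2, push YZ → (q_2, aaa, YZ)
  read a, top Y: go to q_1, push ε → (q_1, aa, Z)
  read a, top Z: go to q_0, push BZ → (q_0, a, BZ)
  read a, top B: go to q_2, push BB → (q_2, ε, BBZ)
All input consumed in state q_2 with stack BBZ.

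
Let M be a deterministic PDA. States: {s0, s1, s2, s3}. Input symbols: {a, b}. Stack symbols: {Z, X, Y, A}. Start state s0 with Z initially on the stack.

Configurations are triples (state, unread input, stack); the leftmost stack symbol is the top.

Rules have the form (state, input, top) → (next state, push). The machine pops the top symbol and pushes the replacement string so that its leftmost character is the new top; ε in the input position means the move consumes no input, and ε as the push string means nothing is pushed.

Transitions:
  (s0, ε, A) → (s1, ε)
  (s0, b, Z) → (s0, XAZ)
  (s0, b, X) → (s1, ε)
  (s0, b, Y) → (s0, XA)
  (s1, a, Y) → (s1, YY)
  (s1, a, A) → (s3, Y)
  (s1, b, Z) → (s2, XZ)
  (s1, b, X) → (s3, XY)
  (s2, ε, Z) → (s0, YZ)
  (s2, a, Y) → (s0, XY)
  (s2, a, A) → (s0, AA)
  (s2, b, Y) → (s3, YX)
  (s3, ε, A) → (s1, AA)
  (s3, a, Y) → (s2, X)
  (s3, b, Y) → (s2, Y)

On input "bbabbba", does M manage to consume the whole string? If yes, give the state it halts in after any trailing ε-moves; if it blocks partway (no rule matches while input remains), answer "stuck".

s0

(s0, bbabbba, Z)
  read b, top Z: go to s0, push XAZ → (s0, babbba, XAZ)
  read b, top X: go to s1, push ε → (s1, abbba, AZ)
  read a, top A: go to s3, push Y → (s3, bbba, YZ)
  read b, top Y: go to s2, push Y → (s2, bba, YZ)
  read b, top Y: go to s3, push YX → (s3, ba, YXZ)
  read b, top Y: go to s2, push Y → (s2, a, YXZ)
  read a, top Y: go to s0, push XY → (s0, ε, XYXZ)
All input consumed; M is in state s0.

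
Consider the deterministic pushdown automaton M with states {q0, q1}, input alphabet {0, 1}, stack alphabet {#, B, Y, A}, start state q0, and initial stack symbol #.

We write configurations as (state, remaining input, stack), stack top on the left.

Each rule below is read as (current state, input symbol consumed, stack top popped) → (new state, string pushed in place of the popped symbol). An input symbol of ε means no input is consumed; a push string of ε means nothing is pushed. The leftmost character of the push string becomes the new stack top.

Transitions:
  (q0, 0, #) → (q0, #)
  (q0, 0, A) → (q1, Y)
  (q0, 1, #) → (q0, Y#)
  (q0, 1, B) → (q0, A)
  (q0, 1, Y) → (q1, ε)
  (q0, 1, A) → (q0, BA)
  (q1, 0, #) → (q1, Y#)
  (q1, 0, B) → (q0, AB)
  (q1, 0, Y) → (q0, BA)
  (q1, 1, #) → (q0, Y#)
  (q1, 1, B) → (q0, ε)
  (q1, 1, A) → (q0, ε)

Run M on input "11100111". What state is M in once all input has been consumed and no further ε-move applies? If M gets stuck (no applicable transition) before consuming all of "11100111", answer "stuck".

stuck

(q0, 11100111, #)
  read 1, top #: go to q0, push Y# → (q0, 1100111, Y#)
  read 1, top Y: go to q1, push ε → (q1, 100111, #)
  read 1, top #: go to q0, push Y# → (q0, 00111, Y#)
No transition for (q0, 0, top Y); M blocks with input 00111 remaining.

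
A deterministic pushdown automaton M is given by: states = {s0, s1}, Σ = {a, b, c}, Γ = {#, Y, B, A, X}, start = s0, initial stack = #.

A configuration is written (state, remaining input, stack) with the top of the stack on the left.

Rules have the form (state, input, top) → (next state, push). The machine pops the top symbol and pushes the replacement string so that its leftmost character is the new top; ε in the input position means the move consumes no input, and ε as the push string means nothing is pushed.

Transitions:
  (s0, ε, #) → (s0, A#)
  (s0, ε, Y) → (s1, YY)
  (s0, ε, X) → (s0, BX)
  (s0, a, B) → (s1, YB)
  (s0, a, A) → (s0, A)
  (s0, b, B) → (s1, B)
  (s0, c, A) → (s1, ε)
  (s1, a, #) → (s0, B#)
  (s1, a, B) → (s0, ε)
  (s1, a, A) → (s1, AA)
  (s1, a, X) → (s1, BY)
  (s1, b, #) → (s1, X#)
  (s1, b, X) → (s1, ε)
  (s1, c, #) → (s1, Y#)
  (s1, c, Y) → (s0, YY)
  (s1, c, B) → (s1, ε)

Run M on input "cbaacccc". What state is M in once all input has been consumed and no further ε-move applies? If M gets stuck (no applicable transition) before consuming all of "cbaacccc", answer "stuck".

(s0, cbaacccc, #)
  ε-move, top #: go to s0, push A# → (s0, cbaacccc, A#)
  read c, top A: go to s1, push ε → (s1, baacccc, #)
  read b, top #: go to s1, push X# → (s1, aacccc, X#)
  read a, top X: go to s1, push BY → (s1, acccc, BY#)
  read a, top B: go to s0, push ε → (s0, cccc, Y#)
  ε-move, top Y: go to s1, push YY → (s1, cccc, YY#)
  read c, top Y: go to s0, push YY → (s0, ccc, YYY#)
  ε-move, top Y: go to s1, push YY → (s1, ccc, YYYY#)
  read c, top Y: go to s0, push YY → (s0, cc, YYYYY#)
  ε-move, top Y: go to s1, push YY → (s1, cc, YYYYYY#)
  read c, top Y: go to s0, push YY → (s0, c, YYYYYYY#)
  ε-move, top Y: go to s1, push YY → (s1, c, YYYYYYYY#)
  read c, top Y: go to s0, push YY → (s0, ε, YYYYYYYYY#)
  ε-move, top Y: go to s1, push YY → (s1, ε, YYYYYYYYYY#)
All input consumed; M is in state s1.

s1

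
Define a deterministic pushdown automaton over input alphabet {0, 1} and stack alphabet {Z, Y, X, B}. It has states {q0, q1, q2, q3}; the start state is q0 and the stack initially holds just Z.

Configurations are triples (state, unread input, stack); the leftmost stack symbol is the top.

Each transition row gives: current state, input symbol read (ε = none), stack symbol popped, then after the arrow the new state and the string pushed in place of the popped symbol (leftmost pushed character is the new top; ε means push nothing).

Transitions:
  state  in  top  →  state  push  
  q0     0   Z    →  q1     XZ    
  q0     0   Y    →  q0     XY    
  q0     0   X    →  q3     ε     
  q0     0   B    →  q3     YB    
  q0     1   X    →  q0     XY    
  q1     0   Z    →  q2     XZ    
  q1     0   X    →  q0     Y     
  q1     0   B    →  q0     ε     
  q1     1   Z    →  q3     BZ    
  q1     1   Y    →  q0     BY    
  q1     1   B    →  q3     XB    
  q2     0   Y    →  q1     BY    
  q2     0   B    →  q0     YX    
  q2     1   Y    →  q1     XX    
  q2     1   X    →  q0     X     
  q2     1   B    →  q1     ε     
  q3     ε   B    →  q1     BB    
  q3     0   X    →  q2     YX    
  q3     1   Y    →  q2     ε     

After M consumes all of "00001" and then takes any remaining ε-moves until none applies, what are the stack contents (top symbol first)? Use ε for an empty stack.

(q0, 00001, Z)
  read 0, top Z: go to q1, push XZ → (q1, 0001, XZ)
  read 0, top X: go to q0, push Y → (q0, 001, YZ)
  read 0, top Y: go to q0, push XY → (q0, 01, XYZ)
  read 0, top X: go to q3, push ε → (q3, 1, YZ)
  read 1, top Y: go to q2, push ε → (q2, ε, Z)
All input consumed in state q2 with stack Z.

Z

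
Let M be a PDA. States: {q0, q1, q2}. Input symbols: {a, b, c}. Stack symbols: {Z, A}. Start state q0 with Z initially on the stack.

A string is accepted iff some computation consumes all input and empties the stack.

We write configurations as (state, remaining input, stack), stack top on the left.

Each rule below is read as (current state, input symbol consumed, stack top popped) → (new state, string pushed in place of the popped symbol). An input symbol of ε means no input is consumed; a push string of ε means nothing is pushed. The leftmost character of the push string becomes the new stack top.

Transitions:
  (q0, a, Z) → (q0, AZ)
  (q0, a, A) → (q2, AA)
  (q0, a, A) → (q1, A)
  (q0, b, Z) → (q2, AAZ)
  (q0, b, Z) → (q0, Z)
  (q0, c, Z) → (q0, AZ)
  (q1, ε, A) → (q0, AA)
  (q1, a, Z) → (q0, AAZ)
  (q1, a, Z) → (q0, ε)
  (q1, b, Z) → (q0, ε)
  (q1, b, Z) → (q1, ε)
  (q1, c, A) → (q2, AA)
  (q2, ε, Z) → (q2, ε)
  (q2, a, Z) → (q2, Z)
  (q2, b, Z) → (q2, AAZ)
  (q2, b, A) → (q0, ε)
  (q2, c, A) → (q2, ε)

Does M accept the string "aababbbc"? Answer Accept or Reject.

Reject

No computation consumes all input and empties the stack.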